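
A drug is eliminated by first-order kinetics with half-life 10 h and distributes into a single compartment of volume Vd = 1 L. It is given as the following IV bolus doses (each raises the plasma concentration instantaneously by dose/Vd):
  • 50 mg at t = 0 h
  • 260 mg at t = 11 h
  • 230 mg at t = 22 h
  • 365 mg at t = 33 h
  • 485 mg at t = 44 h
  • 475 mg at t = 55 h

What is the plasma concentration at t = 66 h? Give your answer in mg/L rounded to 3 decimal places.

k = ln 2 / 10 = 0.06931 per h
Dose 1 (50 mg at t=0 h): 50·exp(−0.06931·66) = 0.515 mg/L
Dose 2 (260 mg at t=11 h): 260·exp(−0.06931·55) = 5.745 mg/L
Dose 3 (230 mg at t=22 h): 230·exp(−0.06931·44) = 10.894 mg/L
Dose 4 (365 mg at t=33 h): 365·exp(−0.06931·33) = 37.059 mg/L
Dose 5 (485 mg at t=44 h): 485·exp(−0.06931·22) = 105.554 mg/L
Dose 6 (475 mg at t=55 h): 475·exp(−0.06931·11) = 221.595 mg/L
C(66) = 0.515 + 5.745 + 10.894 + 37.059 + 105.554 + 221.595 = 381.363 mg/L

381.363 mg/L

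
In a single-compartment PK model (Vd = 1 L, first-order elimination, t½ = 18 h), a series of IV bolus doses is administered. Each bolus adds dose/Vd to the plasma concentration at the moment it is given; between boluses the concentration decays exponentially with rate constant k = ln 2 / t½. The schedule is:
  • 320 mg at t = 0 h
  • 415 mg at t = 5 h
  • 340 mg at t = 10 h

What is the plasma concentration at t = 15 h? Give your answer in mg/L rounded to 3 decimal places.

742.410 mg/L

k = ln 2 / 18 = 0.03851 per h
Dose 1 (320 mg at t=0 h): 320·exp(−0.03851·15) = 179.594 mg/L
Dose 2 (415 mg at t=5 h): 415·exp(−0.03851·10) = 282.364 mg/L
Dose 3 (340 mg at t=10 h): 340·exp(−0.03851·5) = 280.453 mg/L
C(15) = 179.594 + 282.364 + 280.453 = 742.410 mg/L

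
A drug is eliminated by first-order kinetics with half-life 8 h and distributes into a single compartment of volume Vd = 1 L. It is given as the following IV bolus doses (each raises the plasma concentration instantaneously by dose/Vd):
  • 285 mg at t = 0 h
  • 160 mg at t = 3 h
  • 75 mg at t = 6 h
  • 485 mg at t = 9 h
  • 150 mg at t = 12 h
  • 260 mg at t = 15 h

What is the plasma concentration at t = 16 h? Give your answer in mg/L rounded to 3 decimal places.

k = ln 2 / 8 = 0.08664 per h
Dose 1 (285 mg at t=0 h): 285·exp(−0.08664·16) = 71.250 mg/L
Dose 2 (160 mg at t=3 h): 160·exp(−0.08664·13) = 51.874 mg/L
Dose 3 (75 mg at t=6 h): 75·exp(−0.08664·10) = 31.534 mg/L
Dose 4 (485 mg at t=9 h): 485·exp(−0.08664·7) = 264.448 mg/L
Dose 5 (150 mg at t=12 h): 150·exp(−0.08664·4) = 106.066 mg/L
Dose 6 (260 mg at t=15 h): 260·exp(−0.08664·1) = 238.421 mg/L
C(16) = 71.250 + 51.874 + 31.534 + 264.448 + 106.066 + 238.421 = 763.592 mg/L

763.592 mg/L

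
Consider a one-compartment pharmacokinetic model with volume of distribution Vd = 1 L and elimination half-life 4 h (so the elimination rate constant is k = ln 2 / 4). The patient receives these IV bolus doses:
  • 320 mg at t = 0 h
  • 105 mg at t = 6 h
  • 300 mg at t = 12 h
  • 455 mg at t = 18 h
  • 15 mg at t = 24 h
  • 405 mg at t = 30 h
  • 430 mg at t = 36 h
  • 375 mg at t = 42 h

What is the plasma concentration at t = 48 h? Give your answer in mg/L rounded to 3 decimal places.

k = ln 2 / 4 = 0.17329 per h
Dose 1 (320 mg at t=0 h): 320·exp(−0.17329·48) = 0.078 mg/L
Dose 2 (105 mg at t=6 h): 105·exp(−0.17329·42) = 0.073 mg/L
Dose 3 (300 mg at t=12 h): 300·exp(−0.17329·36) = 0.586 mg/L
Dose 4 (455 mg at t=18 h): 455·exp(−0.17329·30) = 2.514 mg/L
Dose 5 (15 mg at t=24 h): 15·exp(−0.17329·24) = 0.234 mg/L
Dose 6 (405 mg at t=30 h): 405·exp(−0.17329·18) = 17.899 mg/L
Dose 7 (430 mg at t=36 h): 430·exp(−0.17329·12) = 53.750 mg/L
Dose 8 (375 mg at t=42 h): 375·exp(−0.17329·6) = 132.583 mg/L
C(48) = 0.078 + 0.073 + 0.586 + 2.514 + 0.234 + 17.899 + 53.750 + 132.583 = 207.716 mg/L

207.716 mg/L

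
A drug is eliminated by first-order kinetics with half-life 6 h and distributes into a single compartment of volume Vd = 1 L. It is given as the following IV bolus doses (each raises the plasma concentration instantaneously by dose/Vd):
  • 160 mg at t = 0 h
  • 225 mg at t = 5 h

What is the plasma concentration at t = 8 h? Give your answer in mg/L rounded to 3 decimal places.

222.595 mg/L

k = ln 2 / 6 = 0.11552 per h
Dose 1 (160 mg at t=0 h): 160·exp(−0.11552·8) = 63.496 mg/L
Dose 2 (225 mg at t=5 h): 225·exp(−0.11552·3) = 159.099 mg/L
C(8) = 63.496 + 159.099 = 222.595 mg/L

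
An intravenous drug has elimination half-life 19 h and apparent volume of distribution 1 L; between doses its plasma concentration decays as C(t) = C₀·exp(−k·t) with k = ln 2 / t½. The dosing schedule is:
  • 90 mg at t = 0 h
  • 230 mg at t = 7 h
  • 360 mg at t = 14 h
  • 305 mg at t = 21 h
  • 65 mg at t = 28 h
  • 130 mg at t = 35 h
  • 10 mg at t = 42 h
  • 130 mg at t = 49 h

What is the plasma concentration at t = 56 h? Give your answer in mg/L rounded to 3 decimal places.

403.543 mg/L

k = ln 2 / 19 = 0.03648 per h
Dose 1 (90 mg at t=0 h): 90·exp(−0.03648·56) = 11.668 mg/L
Dose 2 (230 mg at t=7 h): 230·exp(−0.03648·49) = 38.493 mg/L
Dose 3 (360 mg at t=14 h): 360·exp(−0.03648·42) = 77.780 mg/L
Dose 4 (305 mg at t=21 h): 305·exp(−0.03648·35) = 85.069 mg/L
Dose 5 (65 mg at t=28 h): 65·exp(−0.03648·28) = 23.404 mg/L
Dose 6 (130 mg at t=35 h): 130·exp(−0.03648·21) = 60.426 mg/L
Dose 7 (10 mg at t=42 h): 10·exp(−0.03648·14) = 6.001 mg/L
Dose 8 (130 mg at t=49 h): 130·exp(−0.03648·7) = 100.702 mg/L
C(56) = 11.668 + 38.493 + 77.780 + 85.069 + 23.404 + 60.426 + 6.001 + 100.702 = 403.543 mg/L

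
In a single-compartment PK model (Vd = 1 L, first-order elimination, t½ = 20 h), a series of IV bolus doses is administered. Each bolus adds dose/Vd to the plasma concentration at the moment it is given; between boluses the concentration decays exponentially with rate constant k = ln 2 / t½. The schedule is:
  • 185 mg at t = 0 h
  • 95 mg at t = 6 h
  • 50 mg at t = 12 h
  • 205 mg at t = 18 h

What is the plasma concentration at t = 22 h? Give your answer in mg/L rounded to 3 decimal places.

354.687 mg/L

k = ln 2 / 20 = 0.03466 per h
Dose 1 (185 mg at t=0 h): 185·exp(−0.03466·22) = 86.306 mg/L
Dose 2 (95 mg at t=6 h): 95·exp(−0.03466·16) = 54.563 mg/L
Dose 3 (50 mg at t=12 h): 50·exp(−0.03466·10) = 35.355 mg/L
Dose 4 (205 mg at t=18 h): 205·exp(−0.03466·4) = 178.463 mg/L
C(22) = 86.306 + 54.563 + 35.355 + 178.463 = 354.687 mg/L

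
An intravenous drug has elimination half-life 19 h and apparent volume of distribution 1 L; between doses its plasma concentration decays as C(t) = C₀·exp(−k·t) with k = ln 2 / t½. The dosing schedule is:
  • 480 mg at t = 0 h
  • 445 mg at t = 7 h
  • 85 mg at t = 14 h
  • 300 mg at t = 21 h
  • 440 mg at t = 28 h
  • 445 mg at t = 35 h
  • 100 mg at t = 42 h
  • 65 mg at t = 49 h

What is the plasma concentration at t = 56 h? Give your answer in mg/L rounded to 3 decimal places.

714.372 mg/L

k = ln 2 / 19 = 0.03648 per h
Dose 1 (480 mg at t=0 h): 480·exp(−0.03648·56) = 62.229 mg/L
Dose 2 (445 mg at t=7 h): 445·exp(−0.03648·49) = 74.477 mg/L
Dose 3 (85 mg at t=14 h): 85·exp(−0.03648·42) = 18.365 mg/L
Dose 4 (300 mg at t=21 h): 300·exp(−0.03648·35) = 83.674 mg/L
Dose 5 (440 mg at t=28 h): 440·exp(−0.03648·28) = 158.427 mg/L
Dose 6 (445 mg at t=35 h): 445·exp(−0.03648·21) = 206.844 mg/L
Dose 7 (100 mg at t=42 h): 100·exp(−0.03648·14) = 60.005 mg/L
Dose 8 (65 mg at t=49 h): 65·exp(−0.03648·7) = 50.351 mg/L
C(56) = 62.229 + 74.477 + 18.365 + 83.674 + 158.427 + 206.844 + 60.005 + 50.351 = 714.372 mg/L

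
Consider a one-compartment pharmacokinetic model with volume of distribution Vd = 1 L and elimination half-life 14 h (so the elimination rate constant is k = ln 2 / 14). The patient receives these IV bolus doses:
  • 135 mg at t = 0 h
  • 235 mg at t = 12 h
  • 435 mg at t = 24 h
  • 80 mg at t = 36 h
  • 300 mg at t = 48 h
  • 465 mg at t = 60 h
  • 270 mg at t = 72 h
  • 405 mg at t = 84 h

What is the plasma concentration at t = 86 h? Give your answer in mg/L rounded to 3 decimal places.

k = ln 2 / 14 = 0.04951 per h
Dose 1 (135 mg at t=0 h): 135·exp(−0.04951·86) = 1.911 mg/L
Dose 2 (235 mg at t=12 h): 235·exp(−0.04951·74) = 6.024 mg/L
Dose 3 (435 mg at t=24 h): 435·exp(−0.04951·62) = 20.200 mg/L
Dose 4 (80 mg at t=36 h): 80·exp(−0.04951·50) = 6.730 mg/L
Dose 5 (300 mg at t=48 h): 300·exp(−0.04951·38) = 45.713 mg/L
Dose 6 (465 mg at t=60 h): 465·exp(−0.04951·26) = 128.350 mg/L
Dose 7 (270 mg at t=72 h): 270·exp(−0.04951·14) = 135.000 mg/L
Dose 8 (405 mg at t=84 h): 405·exp(−0.04951·2) = 366.818 mg/L
C(86) = 1.911 + 6.024 + 20.200 + 6.730 + 45.713 + 128.350 + 135.000 + 366.818 = 710.746 mg/L

710.746 mg/L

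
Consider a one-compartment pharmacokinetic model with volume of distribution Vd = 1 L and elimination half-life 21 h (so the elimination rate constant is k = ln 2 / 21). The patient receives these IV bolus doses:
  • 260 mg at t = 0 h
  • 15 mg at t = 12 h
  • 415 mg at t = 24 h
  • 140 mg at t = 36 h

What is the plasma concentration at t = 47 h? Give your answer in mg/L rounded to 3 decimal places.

k = ln 2 / 21 = 0.03301 per h
Dose 1 (260 mg at t=0 h): 260·exp(−0.03301·47) = 55.111 mg/L
Dose 2 (15 mg at t=12 h): 15·exp(−0.03301·35) = 4.725 mg/L
Dose 3 (415 mg at t=24 h): 415·exp(−0.03301·23) = 194.244 mg/L
Dose 4 (140 mg at t=36 h): 140·exp(−0.03301·11) = 97.375 mg/L
C(47) = 55.111 + 4.725 + 194.244 + 97.375 = 351.455 mg/L

351.455 mg/L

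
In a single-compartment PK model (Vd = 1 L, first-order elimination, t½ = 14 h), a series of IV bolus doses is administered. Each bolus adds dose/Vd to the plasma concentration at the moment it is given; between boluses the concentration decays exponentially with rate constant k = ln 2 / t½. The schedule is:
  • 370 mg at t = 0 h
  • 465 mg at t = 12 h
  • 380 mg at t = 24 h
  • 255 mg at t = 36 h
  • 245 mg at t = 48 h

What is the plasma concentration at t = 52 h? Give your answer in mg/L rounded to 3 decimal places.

503.827 mg/L

k = ln 2 / 14 = 0.04951 per h
Dose 1 (370 mg at t=0 h): 370·exp(−0.04951·52) = 28.190 mg/L
Dose 2 (465 mg at t=12 h): 465·exp(−0.04951·40) = 64.175 mg/L
Dose 3 (380 mg at t=24 h): 380·exp(−0.04951·28) = 95.000 mg/L
Dose 4 (255 mg at t=36 h): 255·exp(−0.04951·16) = 115.480 mg/L
Dose 5 (245 mg at t=48 h): 245·exp(−0.04951·4) = 200.982 mg/L
C(52) = 28.190 + 64.175 + 95.000 + 115.480 + 200.982 = 503.827 mg/L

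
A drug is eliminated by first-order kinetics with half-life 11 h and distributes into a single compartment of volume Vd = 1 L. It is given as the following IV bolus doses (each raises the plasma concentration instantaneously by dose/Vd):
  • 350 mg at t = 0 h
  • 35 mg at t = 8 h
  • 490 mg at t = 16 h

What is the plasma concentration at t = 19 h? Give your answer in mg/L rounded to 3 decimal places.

528.807 mg/L

k = ln 2 / 11 = 0.06301 per h
Dose 1 (350 mg at t=0 h): 350·exp(−0.06301·19) = 105.708 mg/L
Dose 2 (35 mg at t=8 h): 35·exp(−0.06301·11) = 17.500 mg/L
Dose 3 (490 mg at t=16 h): 490·exp(−0.06301·3) = 405.599 mg/L
C(19) = 105.708 + 17.500 + 405.599 = 528.807 mg/L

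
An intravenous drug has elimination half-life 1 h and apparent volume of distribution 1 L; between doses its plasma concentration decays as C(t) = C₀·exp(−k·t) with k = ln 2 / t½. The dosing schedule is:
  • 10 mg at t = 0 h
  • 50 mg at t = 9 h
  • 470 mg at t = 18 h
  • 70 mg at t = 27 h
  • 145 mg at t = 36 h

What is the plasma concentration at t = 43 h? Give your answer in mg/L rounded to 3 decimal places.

k = ln 2 / 1 = 0.69315 per h
Dose 1 (10 mg at t=0 h): 10·exp(−0.69315·43) = 0.000 mg/L
Dose 2 (50 mg at t=9 h): 50·exp(−0.69315·34) = 0.000 mg/L
Dose 3 (470 mg at t=18 h): 470·exp(−0.69315·25) = 0.000 mg/L
Dose 4 (70 mg at t=27 h): 70·exp(−0.69315·16) = 0.001 mg/L
Dose 5 (145 mg at t=36 h): 145·exp(−0.69315·7) = 1.133 mg/L
C(43) = 0.000 + 0.000 + 0.000 + 0.001 + 1.133 = 1.134 mg/L

1.134 mg/L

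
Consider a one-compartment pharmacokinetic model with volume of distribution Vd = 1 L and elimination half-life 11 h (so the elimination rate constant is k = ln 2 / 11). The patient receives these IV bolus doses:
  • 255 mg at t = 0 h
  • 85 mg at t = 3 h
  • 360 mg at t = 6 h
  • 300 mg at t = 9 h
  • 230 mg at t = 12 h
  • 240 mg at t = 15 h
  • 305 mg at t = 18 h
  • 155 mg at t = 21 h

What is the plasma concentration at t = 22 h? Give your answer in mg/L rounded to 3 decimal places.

1012.475 mg/L

k = ln 2 / 11 = 0.06301 per h
Dose 1 (255 mg at t=0 h): 255·exp(−0.06301·22) = 63.750 mg/L
Dose 2 (85 mg at t=3 h): 85·exp(−0.06301·19) = 25.672 mg/L
Dose 3 (360 mg at t=6 h): 360·exp(−0.06301·16) = 131.353 mg/L
Dose 4 (300 mg at t=9 h): 300·exp(−0.06301·13) = 132.239 mg/L
Dose 5 (230 mg at t=12 h): 230·exp(−0.06301·10) = 122.480 mg/L
Dose 6 (240 mg at t=15 h): 240·exp(−0.06301·7) = 154.400 mg/L
Dose 7 (305 mg at t=18 h): 305·exp(−0.06301·4) = 237.047 mg/L
Dose 8 (155 mg at t=21 h): 155·exp(−0.06301·1) = 145.534 mg/L
C(22) = 63.750 + 25.672 + 131.353 + 132.239 + 122.480 + 154.400 + 237.047 + 145.534 = 1012.475 mg/L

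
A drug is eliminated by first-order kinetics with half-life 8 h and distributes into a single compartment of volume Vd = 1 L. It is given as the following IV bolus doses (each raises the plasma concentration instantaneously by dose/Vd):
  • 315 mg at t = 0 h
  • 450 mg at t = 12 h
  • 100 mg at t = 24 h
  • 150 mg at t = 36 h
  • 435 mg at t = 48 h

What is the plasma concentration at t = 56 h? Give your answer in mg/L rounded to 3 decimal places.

k = ln 2 / 8 = 0.08664 per h
Dose 1 (315 mg at t=0 h): 315·exp(−0.08664·56) = 2.461 mg/L
Dose 2 (450 mg at t=12 h): 450·exp(−0.08664·44) = 9.944 mg/L
Dose 3 (100 mg at t=24 h): 100·exp(−0.08664·32) = 6.250 mg/L
Dose 4 (150 mg at t=36 h): 150·exp(−0.08664·20) = 26.517 mg/L
Dose 5 (435 mg at t=48 h): 435·exp(−0.08664·8) = 217.500 mg/L
C(56) = 2.461 + 9.944 + 6.250 + 26.517 + 217.500 = 262.671 mg/L

262.671 mg/L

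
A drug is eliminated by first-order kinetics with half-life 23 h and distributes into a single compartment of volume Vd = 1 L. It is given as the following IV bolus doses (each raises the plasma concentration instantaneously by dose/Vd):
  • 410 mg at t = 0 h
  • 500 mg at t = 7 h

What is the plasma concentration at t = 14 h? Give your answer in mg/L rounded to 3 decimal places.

k = ln 2 / 23 = 0.03014 per h
Dose 1 (410 mg at t=0 h): 410·exp(−0.03014·14) = 268.874 mg/L
Dose 2 (500 mg at t=7 h): 500·exp(−0.03014·7) = 404.904 mg/L
C(14) = 268.874 + 404.904 = 673.778 mg/L

673.778 mg/L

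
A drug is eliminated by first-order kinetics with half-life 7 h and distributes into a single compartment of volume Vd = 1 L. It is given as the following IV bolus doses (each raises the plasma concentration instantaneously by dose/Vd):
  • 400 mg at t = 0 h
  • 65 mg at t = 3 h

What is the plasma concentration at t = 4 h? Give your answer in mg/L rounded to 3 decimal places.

k = ln 2 / 7 = 0.09902 per h
Dose 1 (400 mg at t=0 h): 400·exp(−0.09902·4) = 269.180 mg/L
Dose 2 (65 mg at t=3 h): 65·exp(−0.09902·1) = 58.872 mg/L
C(4) = 269.180 + 58.872 = 328.052 mg/L

328.052 mg/L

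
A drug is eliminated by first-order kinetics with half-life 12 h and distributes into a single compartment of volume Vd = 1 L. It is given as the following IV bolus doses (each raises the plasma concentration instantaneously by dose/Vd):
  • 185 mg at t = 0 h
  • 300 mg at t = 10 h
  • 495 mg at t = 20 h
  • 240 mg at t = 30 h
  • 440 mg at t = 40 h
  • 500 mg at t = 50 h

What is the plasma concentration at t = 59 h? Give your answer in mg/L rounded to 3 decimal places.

k = ln 2 / 12 = 0.05776 per h
Dose 1 (185 mg at t=0 h): 185·exp(−0.05776·59) = 6.125 mg/L
Dose 2 (300 mg at t=10 h): 300·exp(−0.05776·49) = 17.698 mg/L
Dose 3 (495 mg at t=20 h): 495·exp(−0.05776·39) = 52.030 mg/L
Dose 4 (240 mg at t=30 h): 240·exp(−0.05776·29) = 44.949 mg/L
Dose 5 (440 mg at t=40 h): 440·exp(−0.05776·19) = 146.832 mg/L
Dose 6 (500 mg at t=50 h): 500·exp(−0.05776·9) = 297.302 mg/L
C(59) = 6.125 + 17.698 + 52.030 + 44.949 + 146.832 + 297.302 = 564.937 mg/L

564.937 mg/L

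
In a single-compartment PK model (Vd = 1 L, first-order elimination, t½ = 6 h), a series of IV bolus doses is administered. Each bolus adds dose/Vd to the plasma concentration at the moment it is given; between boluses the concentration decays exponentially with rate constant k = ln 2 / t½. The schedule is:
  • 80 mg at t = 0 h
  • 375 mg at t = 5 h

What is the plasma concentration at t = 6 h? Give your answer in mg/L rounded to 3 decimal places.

374.087 mg/L

k = ln 2 / 6 = 0.11552 per h
Dose 1 (80 mg at t=0 h): 80·exp(−0.11552·6) = 40.000 mg/L
Dose 2 (375 mg at t=5 h): 375·exp(−0.11552·1) = 334.087 mg/L
C(6) = 40.000 + 334.087 = 374.087 mg/L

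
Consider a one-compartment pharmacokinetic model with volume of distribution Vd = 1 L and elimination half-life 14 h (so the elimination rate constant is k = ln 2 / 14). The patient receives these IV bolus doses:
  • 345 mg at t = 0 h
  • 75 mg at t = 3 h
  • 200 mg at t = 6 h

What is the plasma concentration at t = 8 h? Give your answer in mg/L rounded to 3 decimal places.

k = ln 2 / 14 = 0.04951 per h
Dose 1 (345 mg at t=0 h): 345·exp(−0.04951·8) = 232.168 mg/L
Dose 2 (75 mg at t=3 h): 75·exp(−0.04951·5) = 58.553 mg/L
Dose 3 (200 mg at t=6 h): 200·exp(−0.04951·2) = 181.145 mg/L
C(8) = 232.168 + 58.553 + 181.145 = 471.866 mg/L

471.866 mg/L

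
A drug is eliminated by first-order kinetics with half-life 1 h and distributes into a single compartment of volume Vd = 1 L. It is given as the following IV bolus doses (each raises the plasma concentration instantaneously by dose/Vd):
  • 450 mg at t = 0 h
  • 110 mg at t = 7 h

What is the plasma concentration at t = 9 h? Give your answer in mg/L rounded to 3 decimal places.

28.379 mg/L

k = ln 2 / 1 = 0.69315 per h
Dose 1 (450 mg at t=0 h): 450·exp(−0.69315·9) = 0.879 mg/L
Dose 2 (110 mg at t=7 h): 110·exp(−0.69315·2) = 27.500 mg/L
C(9) = 0.879 + 27.500 = 28.379 mg/L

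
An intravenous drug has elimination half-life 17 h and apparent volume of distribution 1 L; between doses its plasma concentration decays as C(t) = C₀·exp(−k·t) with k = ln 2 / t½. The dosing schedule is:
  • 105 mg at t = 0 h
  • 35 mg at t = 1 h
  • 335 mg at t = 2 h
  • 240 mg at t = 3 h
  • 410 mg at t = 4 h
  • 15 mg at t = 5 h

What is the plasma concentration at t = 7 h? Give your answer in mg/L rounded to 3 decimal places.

960.053 mg/L

k = ln 2 / 17 = 0.04077 per h
Dose 1 (105 mg at t=0 h): 105·exp(−0.04077·7) = 78.929 mg/L
Dose 2 (35 mg at t=1 h): 35·exp(−0.04077·6) = 27.405 mg/L
Dose 3 (335 mg at t=2 h): 335·exp(−0.04077·5) = 273.216 mg/L
Dose 4 (240 mg at t=3 h): 240·exp(−0.04077·4) = 203.883 mg/L
Dose 5 (410 mg at t=4 h): 410·exp(−0.04077·3) = 362.795 mg/L
Dose 6 (15 mg at t=5 h): 15·exp(−0.04077·2) = 13.825 mg/L
C(7) = 78.929 + 27.405 + 273.216 + 203.883 + 362.795 + 13.825 = 960.053 mg/L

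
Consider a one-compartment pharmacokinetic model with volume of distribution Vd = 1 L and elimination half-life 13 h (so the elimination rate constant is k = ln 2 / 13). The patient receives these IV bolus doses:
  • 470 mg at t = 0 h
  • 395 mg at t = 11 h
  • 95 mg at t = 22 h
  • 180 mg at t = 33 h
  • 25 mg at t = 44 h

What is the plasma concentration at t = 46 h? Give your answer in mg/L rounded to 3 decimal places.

240.456 mg/L

k = ln 2 / 13 = 0.05332 per h
Dose 1 (470 mg at t=0 h): 470·exp(−0.05332·46) = 40.450 mg/L
Dose 2 (395 mg at t=11 h): 395·exp(−0.05332·35) = 61.113 mg/L
Dose 3 (95 mg at t=22 h): 95·exp(−0.05332·24) = 26.423 mg/L
Dose 4 (180 mg at t=33 h): 180·exp(−0.05332·13) = 90.000 mg/L
Dose 5 (25 mg at t=44 h): 25·exp(−0.05332·2) = 22.471 mg/L
C(46) = 40.450 + 61.113 + 26.423 + 90.000 + 22.471 = 240.456 mg/L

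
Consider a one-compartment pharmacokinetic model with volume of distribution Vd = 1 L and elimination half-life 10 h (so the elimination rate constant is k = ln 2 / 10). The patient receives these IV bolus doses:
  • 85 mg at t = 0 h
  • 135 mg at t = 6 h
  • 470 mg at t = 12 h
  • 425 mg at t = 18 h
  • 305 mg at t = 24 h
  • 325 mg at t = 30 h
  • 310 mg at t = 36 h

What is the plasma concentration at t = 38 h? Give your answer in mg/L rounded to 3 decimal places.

776.672 mg/L

k = ln 2 / 10 = 0.06931 per h
Dose 1 (85 mg at t=0 h): 85·exp(−0.06931·38) = 6.102 mg/L
Dose 2 (135 mg at t=6 h): 135·exp(−0.06931·32) = 14.691 mg/L
Dose 3 (470 mg at t=12 h): 470·exp(−0.06931·26) = 77.521 mg/L
Dose 4 (425 mg at t=18 h): 425·exp(−0.06931·20) = 106.250 mg/L
Dose 5 (305 mg at t=24 h): 305·exp(−0.06931·14) = 115.573 mg/L
Dose 6 (325 mg at t=30 h): 325·exp(−0.06931·8) = 186.663 mg/L
Dose 7 (310 mg at t=36 h): 310·exp(−0.06931·2) = 269.871 mg/L
C(38) = 6.102 + 14.691 + 77.521 + 106.250 + 115.573 + 186.663 + 269.871 = 776.672 mg/L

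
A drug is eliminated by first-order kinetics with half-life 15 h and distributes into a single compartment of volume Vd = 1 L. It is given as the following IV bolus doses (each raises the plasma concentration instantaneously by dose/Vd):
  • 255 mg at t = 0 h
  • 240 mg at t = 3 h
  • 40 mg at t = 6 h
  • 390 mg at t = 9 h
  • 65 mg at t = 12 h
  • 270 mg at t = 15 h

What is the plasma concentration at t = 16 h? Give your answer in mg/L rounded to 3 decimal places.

872.615 mg/L

k = ln 2 / 15 = 0.04621 per h
Dose 1 (255 mg at t=0 h): 255·exp(−0.04621·16) = 121.742 mg/L
Dose 2 (240 mg at t=3 h): 240·exp(−0.04621·13) = 131.619 mg/L
Dose 3 (40 mg at t=6 h): 40·exp(−0.04621·10) = 25.198 mg/L
Dose 4 (390 mg at t=9 h): 390·exp(−0.04621·7) = 282.218 mg/L
Dose 5 (65 mg at t=12 h): 65·exp(−0.04621·4) = 54.030 mg/L
Dose 6 (270 mg at t=15 h): 270·exp(−0.04621·1) = 257.807 mg/L
C(16) = 121.742 + 131.619 + 25.198 + 282.218 + 54.030 + 257.807 = 872.615 mg/L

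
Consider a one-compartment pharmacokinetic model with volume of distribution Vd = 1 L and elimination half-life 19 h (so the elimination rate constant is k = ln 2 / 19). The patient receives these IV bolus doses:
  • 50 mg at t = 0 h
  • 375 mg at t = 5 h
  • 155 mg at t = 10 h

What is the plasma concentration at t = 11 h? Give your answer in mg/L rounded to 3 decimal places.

484.199 mg/L

k = ln 2 / 19 = 0.03648 per h
Dose 1 (50 mg at t=0 h): 50·exp(−0.03648·11) = 33.473 mg/L
Dose 2 (375 mg at t=5 h): 375·exp(−0.03648·6) = 301.279 mg/L
Dose 3 (155 mg at t=10 h): 155·exp(−0.03648·1) = 149.447 mg/L
C(11) = 33.473 + 301.279 + 149.447 = 484.199 mg/L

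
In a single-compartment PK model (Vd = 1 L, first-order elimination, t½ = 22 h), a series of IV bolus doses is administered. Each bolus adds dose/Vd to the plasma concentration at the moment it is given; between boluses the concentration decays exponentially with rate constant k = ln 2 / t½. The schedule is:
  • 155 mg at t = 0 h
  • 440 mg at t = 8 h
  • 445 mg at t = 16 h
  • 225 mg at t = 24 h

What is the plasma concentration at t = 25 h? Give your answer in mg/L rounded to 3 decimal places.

881.197 mg/L

k = ln 2 / 22 = 0.03151 per h
Dose 1 (155 mg at t=0 h): 155·exp(−0.03151·25) = 70.510 mg/L
Dose 2 (440 mg at t=8 h): 440·exp(−0.03151·17) = 257.536 mg/L
Dose 3 (445 mg at t=16 h): 445·exp(−0.03151·9) = 335.129 mg/L
Dose 4 (225 mg at t=24 h): 225·exp(−0.03151·1) = 218.022 mg/L
C(25) = 70.510 + 257.536 + 335.129 + 218.022 = 881.197 mg/L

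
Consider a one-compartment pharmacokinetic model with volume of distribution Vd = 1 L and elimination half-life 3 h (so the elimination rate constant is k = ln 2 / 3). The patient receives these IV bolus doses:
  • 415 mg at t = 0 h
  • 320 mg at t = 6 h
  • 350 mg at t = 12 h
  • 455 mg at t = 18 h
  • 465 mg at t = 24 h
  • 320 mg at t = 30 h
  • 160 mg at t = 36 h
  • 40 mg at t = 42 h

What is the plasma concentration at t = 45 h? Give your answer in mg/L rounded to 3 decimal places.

54.744 mg/L

k = ln 2 / 3 = 0.23105 per h
Dose 1 (415 mg at t=0 h): 415·exp(−0.23105·45) = 0.013 mg/L
Dose 2 (320 mg at t=6 h): 320·exp(−0.23105·39) = 0.039 mg/L
Dose 3 (350 mg at t=12 h): 350·exp(−0.23105·33) = 0.171 mg/L
Dose 4 (455 mg at t=18 h): 455·exp(−0.23105·27) = 0.889 mg/L
Dose 5 (465 mg at t=24 h): 465·exp(−0.23105·21) = 3.633 mg/L
Dose 6 (320 mg at t=30 h): 320·exp(−0.23105·15) = 10.000 mg/L
Dose 7 (160 mg at t=36 h): 160·exp(−0.23105·9) = 20.000 mg/L
Dose 8 (40 mg at t=42 h): 40·exp(−0.23105·3) = 20.000 mg/L
C(45) = 0.013 + 0.039 + 0.171 + 0.889 + 3.633 + 10.000 + 20.000 + 20.000 = 54.744 mg/L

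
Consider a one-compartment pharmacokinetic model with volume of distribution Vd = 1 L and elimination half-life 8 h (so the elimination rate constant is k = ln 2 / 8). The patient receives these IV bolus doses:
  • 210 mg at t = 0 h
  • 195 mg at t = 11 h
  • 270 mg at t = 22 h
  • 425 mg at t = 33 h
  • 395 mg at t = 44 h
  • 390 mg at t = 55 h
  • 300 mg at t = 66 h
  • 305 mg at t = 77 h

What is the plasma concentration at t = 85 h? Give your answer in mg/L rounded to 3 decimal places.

256.938 mg/L

k = ln 2 / 8 = 0.08664 per h
Dose 1 (210 mg at t=0 h): 210·exp(−0.08664·85) = 0.133 mg/L
Dose 2 (195 mg at t=11 h): 195·exp(−0.08664·74) = 0.320 mg/L
Dose 3 (270 mg at t=22 h): 270·exp(−0.08664·63) = 1.150 mg/L
Dose 4 (425 mg at t=33 h): 425·exp(−0.08664·52) = 4.696 mg/L
Dose 5 (395 mg at t=44 h): 395·exp(−0.08664·41) = 11.319 mg/L
Dose 6 (390 mg at t=55 h): 390·exp(−0.08664·30) = 28.987 mg/L
Dose 7 (300 mg at t=66 h): 300·exp(−0.08664·19) = 57.833 mg/L
Dose 8 (305 mg at t=77 h): 305·exp(−0.08664·8) = 152.500 mg/L
C(85) = 0.133 + 0.320 + 1.150 + 4.696 + 11.319 + 28.987 + 57.833 + 152.500 = 256.938 mg/L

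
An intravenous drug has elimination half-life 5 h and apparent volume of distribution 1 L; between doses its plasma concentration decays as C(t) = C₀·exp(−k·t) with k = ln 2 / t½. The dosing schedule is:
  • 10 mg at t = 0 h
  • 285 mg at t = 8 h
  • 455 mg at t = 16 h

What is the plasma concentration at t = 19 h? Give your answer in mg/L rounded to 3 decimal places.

k = ln 2 / 5 = 0.13863 per h
Dose 1 (10 mg at t=0 h): 10·exp(−0.13863·19) = 0.718 mg/L
Dose 2 (285 mg at t=8 h): 285·exp(−0.13863·11) = 62.027 mg/L
Dose 3 (455 mg at t=16 h): 455·exp(−0.13863·3) = 300.188 mg/L
C(19) = 0.718 + 62.027 + 300.188 = 362.933 mg/L

362.933 mg/L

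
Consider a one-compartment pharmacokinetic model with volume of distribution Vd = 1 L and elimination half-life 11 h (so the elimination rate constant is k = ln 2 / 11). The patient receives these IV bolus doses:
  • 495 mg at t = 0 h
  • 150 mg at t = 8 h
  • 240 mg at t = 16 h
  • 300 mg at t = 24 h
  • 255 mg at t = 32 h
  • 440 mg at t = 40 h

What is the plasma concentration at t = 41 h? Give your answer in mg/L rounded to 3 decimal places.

k = ln 2 / 11 = 0.06301 per h
Dose 1 (495 mg at t=0 h): 495·exp(−0.06301·41) = 37.375 mg/L
Dose 2 (150 mg at t=8 h): 150·exp(−0.06301·33) = 18.750 mg/L
Dose 3 (240 mg at t=16 h): 240·exp(−0.06301·25) = 49.665 mg/L
Dose 4 (300 mg at t=24 h): 300·exp(−0.06301·17) = 102.776 mg/L
Dose 5 (255 mg at t=32 h): 255·exp(−0.06301·9) = 144.625 mg/L
Dose 6 (440 mg at t=40 h): 440·exp(−0.06301·1) = 413.130 mg/L
C(41) = 37.375 + 18.750 + 49.665 + 102.776 + 144.625 + 413.130 = 766.321 mg/L

766.321 mg/L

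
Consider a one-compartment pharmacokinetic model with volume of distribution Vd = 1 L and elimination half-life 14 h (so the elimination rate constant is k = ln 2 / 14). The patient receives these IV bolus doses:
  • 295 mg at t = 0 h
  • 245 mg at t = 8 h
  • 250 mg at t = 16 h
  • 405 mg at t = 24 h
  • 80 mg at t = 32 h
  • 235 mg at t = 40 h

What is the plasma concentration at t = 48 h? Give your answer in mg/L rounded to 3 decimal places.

430.279 mg/L

k = ln 2 / 14 = 0.04951 per h
Dose 1 (295 mg at t=0 h): 295·exp(−0.04951·48) = 27.398 mg/L
Dose 2 (245 mg at t=8 h): 245·exp(−0.04951·40) = 33.813 mg/L
Dose 3 (250 mg at t=16 h): 250·exp(−0.04951·32) = 51.271 mg/L
Dose 4 (405 mg at t=24 h): 405·exp(−0.04951·24) = 123.425 mg/L
Dose 5 (80 mg at t=32 h): 80·exp(−0.04951·16) = 36.229 mg/L
Dose 6 (235 mg at t=40 h): 235·exp(−0.04951·8) = 158.143 mg/L
C(48) = 27.398 + 33.813 + 51.271 + 123.425 + 36.229 + 158.143 = 430.279 mg/L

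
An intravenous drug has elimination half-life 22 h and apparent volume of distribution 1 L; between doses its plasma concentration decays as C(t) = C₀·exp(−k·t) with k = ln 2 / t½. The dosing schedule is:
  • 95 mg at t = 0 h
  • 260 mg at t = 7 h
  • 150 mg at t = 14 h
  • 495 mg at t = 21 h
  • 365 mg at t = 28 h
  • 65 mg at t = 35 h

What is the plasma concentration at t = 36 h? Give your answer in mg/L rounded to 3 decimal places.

865.065 mg/L

k = ln 2 / 22 = 0.03151 per h
Dose 1 (95 mg at t=0 h): 95·exp(−0.03151·36) = 30.558 mg/L
Dose 2 (260 mg at t=7 h): 260·exp(−0.03151·29) = 104.270 mg/L
Dose 3 (150 mg at t=14 h): 150·exp(−0.03151·22) = 75.000 mg/L
Dose 4 (495 mg at t=21 h): 495·exp(−0.03151·15) = 308.573 mg/L
Dose 5 (365 mg at t=28 h): 365·exp(−0.03151·8) = 283.679 mg/L
Dose 6 (65 mg at t=35 h): 65·exp(−0.03151·1) = 62.984 mg/L
C(36) = 30.558 + 104.270 + 75.000 + 308.573 + 283.679 + 62.984 = 865.065 mg/L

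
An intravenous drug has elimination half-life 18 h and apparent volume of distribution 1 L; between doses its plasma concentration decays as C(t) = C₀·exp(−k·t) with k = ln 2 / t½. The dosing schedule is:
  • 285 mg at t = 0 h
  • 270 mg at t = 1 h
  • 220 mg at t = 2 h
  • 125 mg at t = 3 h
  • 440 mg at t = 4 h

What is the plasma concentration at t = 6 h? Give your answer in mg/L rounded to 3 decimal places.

1156.258 mg/L

k = ln 2 / 18 = 0.03851 per h
Dose 1 (285 mg at t=0 h): 285·exp(−0.03851·6) = 226.205 mg/L
Dose 2 (270 mg at t=1 h): 270·exp(−0.03851·5) = 222.712 mg/L
Dose 3 (220 mg at t=2 h): 220·exp(−0.03851·4) = 188.594 mg/L
Dose 4 (125 mg at t=3 h): 125·exp(−0.03851·3) = 111.362 mg/L
Dose 5 (440 mg at t=4 h): 440·exp(−0.03851·2) = 407.385 mg/L
C(6) = 226.205 + 222.712 + 188.594 + 111.362 + 407.385 = 1156.258 mg/L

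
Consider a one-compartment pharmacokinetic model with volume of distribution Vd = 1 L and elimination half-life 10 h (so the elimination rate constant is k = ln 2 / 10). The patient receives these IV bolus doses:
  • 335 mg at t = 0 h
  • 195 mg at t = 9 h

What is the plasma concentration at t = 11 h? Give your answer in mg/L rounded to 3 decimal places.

k = ln 2 / 10 = 0.06931 per h
Dose 1 (335 mg at t=0 h): 335·exp(−0.06931·11) = 156.283 mg/L
Dose 2 (195 mg at t=9 h): 195·exp(−0.06931·2) = 169.757 mg/L
C(11) = 156.283 + 169.757 = 326.040 mg/L

326.040 mg/L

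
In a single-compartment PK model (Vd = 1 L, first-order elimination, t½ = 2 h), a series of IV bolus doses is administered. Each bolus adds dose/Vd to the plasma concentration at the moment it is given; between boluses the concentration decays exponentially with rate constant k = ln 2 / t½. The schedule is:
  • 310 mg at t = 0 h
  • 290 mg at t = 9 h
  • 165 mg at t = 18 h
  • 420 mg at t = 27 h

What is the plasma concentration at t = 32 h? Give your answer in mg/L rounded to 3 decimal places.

k = ln 2 / 2 = 0.34657 per h
Dose 1 (310 mg at t=0 h): 310·exp(−0.34657·32) = 0.005 mg/L
Dose 2 (290 mg at t=9 h): 290·exp(−0.34657·23) = 0.100 mg/L
Dose 3 (165 mg at t=18 h): 165·exp(−0.34657·14) = 1.289 mg/L
Dose 4 (420 mg at t=27 h): 420·exp(−0.34657·5) = 74.246 mg/L
C(32) = 0.005 + 0.100 + 1.289 + 74.246 = 75.640 mg/L

75.640 mg/L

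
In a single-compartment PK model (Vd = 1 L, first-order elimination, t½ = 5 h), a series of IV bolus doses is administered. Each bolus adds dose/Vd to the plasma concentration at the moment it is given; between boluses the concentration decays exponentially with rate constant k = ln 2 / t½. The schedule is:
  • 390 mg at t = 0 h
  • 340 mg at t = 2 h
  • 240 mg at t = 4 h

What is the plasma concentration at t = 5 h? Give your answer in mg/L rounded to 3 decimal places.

k = ln 2 / 5 = 0.13863 per h
Dose 1 (390 mg at t=0 h): 390·exp(−0.13863·5) = 195.000 mg/L
Dose 2 (340 mg at t=2 h): 340·exp(−0.13863·3) = 224.316 mg/L
Dose 3 (240 mg at t=4 h): 240·exp(−0.13863·1) = 208.932 mg/L
C(5) = 195.000 + 224.316 + 208.932 = 628.248 mg/L

628.248 mg/L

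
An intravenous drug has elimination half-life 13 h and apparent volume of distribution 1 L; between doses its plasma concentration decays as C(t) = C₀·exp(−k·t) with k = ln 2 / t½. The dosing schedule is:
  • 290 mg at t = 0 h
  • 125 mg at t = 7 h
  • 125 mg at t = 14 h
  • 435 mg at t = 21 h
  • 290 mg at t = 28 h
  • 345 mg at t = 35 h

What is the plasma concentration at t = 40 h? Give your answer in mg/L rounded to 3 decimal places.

k = ln 2 / 13 = 0.05332 per h
Dose 1 (290 mg at t=0 h): 290·exp(−0.05332·40) = 34.368 mg/L
Dose 2 (125 mg at t=7 h): 125·exp(−0.05332·33) = 21.516 mg/L
Dose 3 (125 mg at t=14 h): 125·exp(−0.05332·26) = 31.250 mg/L
Dose 4 (435 mg at t=21 h): 435·exp(−0.05332·19) = 157.951 mg/L
Dose 5 (290 mg at t=28 h): 290·exp(−0.05332·12) = 152.941 mg/L
Dose 6 (345 mg at t=35 h): 345·exp(−0.05332·5) = 264.264 mg/L
C(40) = 34.368 + 21.516 + 31.250 + 157.951 + 152.941 + 264.264 = 662.290 mg/L

662.290 mg/L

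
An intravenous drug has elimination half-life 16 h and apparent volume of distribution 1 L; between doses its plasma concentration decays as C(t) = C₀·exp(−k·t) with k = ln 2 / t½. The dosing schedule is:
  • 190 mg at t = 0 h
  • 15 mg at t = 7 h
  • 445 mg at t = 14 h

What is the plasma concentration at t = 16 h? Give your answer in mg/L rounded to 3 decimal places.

513.224 mg/L

k = ln 2 / 16 = 0.04332 per h
Dose 1 (190 mg at t=0 h): 190·exp(−0.04332·16) = 95.000 mg/L
Dose 2 (15 mg at t=7 h): 15·exp(−0.04332·9) = 10.157 mg/L
Dose 3 (445 mg at t=14 h): 445·exp(−0.04332·2) = 408.067 mg/L
C(16) = 95.000 + 10.157 + 408.067 = 513.224 mg/L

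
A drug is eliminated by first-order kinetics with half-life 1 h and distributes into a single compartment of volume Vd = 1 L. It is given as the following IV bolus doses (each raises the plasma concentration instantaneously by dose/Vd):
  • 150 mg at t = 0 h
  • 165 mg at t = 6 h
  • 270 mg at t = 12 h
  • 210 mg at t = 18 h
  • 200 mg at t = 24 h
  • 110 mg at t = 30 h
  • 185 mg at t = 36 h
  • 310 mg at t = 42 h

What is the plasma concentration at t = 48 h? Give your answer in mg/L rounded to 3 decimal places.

4.889 mg/L

k = ln 2 / 1 = 0.69315 per h
Dose 1 (150 mg at t=0 h): 150·exp(−0.69315·48) = 0.000 mg/L
Dose 2 (165 mg at t=6 h): 165·exp(−0.69315·42) = 0.000 mg/L
Dose 3 (270 mg at t=12 h): 270·exp(−0.69315·36) = 0.000 mg/L
Dose 4 (210 mg at t=18 h): 210·exp(−0.69315·30) = 0.000 mg/L
Dose 5 (200 mg at t=24 h): 200·exp(−0.69315·24) = 0.000 mg/L
Dose 6 (110 mg at t=30 h): 110·exp(−0.69315·18) = 0.000 mg/L
Dose 7 (185 mg at t=36 h): 185·exp(−0.69315·12) = 0.045 mg/L
Dose 8 (310 mg at t=42 h): 310·exp(−0.69315·6) = 4.844 mg/L
C(48) = 0.000 + 0.000 + 0.000 + 0.000 + 0.000 + 0.000 + 0.045 + 4.844 = 4.889 mg/L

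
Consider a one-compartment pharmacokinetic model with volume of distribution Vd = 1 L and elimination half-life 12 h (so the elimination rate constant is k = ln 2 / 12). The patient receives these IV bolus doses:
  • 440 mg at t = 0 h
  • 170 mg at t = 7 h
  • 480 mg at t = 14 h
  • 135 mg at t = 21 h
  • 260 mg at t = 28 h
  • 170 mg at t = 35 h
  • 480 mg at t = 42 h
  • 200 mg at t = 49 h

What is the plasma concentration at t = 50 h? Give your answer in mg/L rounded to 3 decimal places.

759.558 mg/L

k = ln 2 / 12 = 0.05776 per h
Dose 1 (440 mg at t=0 h): 440·exp(−0.05776·50) = 24.500 mg/L
Dose 2 (170 mg at t=7 h): 170·exp(−0.05776·43) = 14.183 mg/L
Dose 3 (480 mg at t=14 h): 480·exp(−0.05776·36) = 60.000 mg/L
Dose 4 (135 mg at t=21 h): 135·exp(−0.05776·29) = 25.284 mg/L
Dose 5 (260 mg at t=28 h): 260·exp(−0.05776·22) = 72.960 mg/L
Dose 6 (170 mg at t=35 h): 170·exp(−0.05776·15) = 71.476 mg/L
Dose 7 (480 mg at t=42 h): 480·exp(−0.05776·8) = 302.381 mg/L
Dose 8 (200 mg at t=49 h): 200·exp(−0.05776·1) = 188.775 mg/L
C(50) = 24.500 + 14.183 + 60.000 + 25.284 + 72.960 + 71.476 + 302.381 + 188.775 = 759.558 mg/L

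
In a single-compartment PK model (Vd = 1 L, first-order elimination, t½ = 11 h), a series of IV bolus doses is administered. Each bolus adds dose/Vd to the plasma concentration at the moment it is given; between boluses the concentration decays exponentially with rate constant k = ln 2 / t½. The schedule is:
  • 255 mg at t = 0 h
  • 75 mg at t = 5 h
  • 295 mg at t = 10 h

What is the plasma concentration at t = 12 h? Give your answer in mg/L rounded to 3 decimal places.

428.033 mg/L

k = ln 2 / 11 = 0.06301 per h
Dose 1 (255 mg at t=0 h): 255·exp(−0.06301·12) = 119.714 mg/L
Dose 2 (75 mg at t=5 h): 75·exp(−0.06301·7) = 48.250 mg/L
Dose 3 (295 mg at t=10 h): 295·exp(−0.06301·2) = 260.069 mg/L
C(12) = 119.714 + 48.250 + 260.069 = 428.033 mg/L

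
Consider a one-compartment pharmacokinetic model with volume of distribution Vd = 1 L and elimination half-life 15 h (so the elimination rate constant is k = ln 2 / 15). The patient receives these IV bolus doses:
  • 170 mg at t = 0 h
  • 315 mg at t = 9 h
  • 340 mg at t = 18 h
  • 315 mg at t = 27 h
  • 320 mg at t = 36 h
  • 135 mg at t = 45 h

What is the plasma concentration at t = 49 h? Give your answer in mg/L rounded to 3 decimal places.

550.116 mg/L

k = ln 2 / 15 = 0.04621 per h
Dose 1 (170 mg at t=0 h): 170·exp(−0.04621·49) = 17.664 mg/L
Dose 2 (315 mg at t=9 h): 315·exp(−0.04621·40) = 49.609 mg/L
Dose 3 (340 mg at t=18 h): 340·exp(−0.04621·31) = 81.162 mg/L
Dose 4 (315 mg at t=27 h): 315·exp(−0.04621·22) = 113.972 mg/L
Dose 5 (320 mg at t=36 h): 320·exp(−0.04621·13) = 175.492 mg/L
Dose 6 (135 mg at t=45 h): 135·exp(−0.04621·4) = 112.217 mg/L
C(49) = 17.664 + 49.609 + 81.162 + 113.972 + 175.492 + 112.217 = 550.116 mg/L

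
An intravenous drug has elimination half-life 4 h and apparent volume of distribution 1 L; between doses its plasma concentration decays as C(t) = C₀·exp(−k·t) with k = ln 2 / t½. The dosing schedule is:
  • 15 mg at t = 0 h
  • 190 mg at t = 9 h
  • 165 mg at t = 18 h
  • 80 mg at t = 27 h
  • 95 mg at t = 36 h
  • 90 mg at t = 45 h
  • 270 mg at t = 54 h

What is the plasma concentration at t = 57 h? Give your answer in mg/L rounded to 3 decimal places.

174.970 mg/L

k = ln 2 / 4 = 0.17329 per h
Dose 1 (15 mg at t=0 h): 15·exp(−0.17329·57) = 0.001 mg/L
Dose 2 (190 mg at t=9 h): 190·exp(−0.17329·48) = 0.046 mg/L
Dose 3 (165 mg at t=18 h): 165·exp(−0.17329·39) = 0.192 mg/L
Dose 4 (80 mg at t=27 h): 80·exp(−0.17329·30) = 0.442 mg/L
Dose 5 (95 mg at t=36 h): 95·exp(−0.17329·21) = 2.496 mg/L
Dose 6 (90 mg at t=45 h): 90·exp(−0.17329·12) = 11.250 mg/L
Dose 7 (270 mg at t=54 h): 270·exp(−0.17329·3) = 160.543 mg/L
C(57) = 0.001 + 0.046 + 0.192 + 0.442 + 2.496 + 11.250 + 160.543 = 174.970 mg/L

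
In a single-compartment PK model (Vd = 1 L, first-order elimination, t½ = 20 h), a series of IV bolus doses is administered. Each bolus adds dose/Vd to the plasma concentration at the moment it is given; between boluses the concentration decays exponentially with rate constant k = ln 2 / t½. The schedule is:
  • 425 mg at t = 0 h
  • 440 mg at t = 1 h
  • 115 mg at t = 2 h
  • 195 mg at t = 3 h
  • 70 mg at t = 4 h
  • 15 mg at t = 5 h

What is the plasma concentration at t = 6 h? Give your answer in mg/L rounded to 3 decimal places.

k = ln 2 / 20 = 0.03466 per h
Dose 1 (425 mg at t=0 h): 425·exp(−0.03466·6) = 345.207 mg/L
Dose 2 (440 mg at t=1 h): 440·exp(−0.03466·5) = 369.994 mg/L
Dose 3 (115 mg at t=2 h): 115·exp(−0.03466·4) = 100.113 mg/L
Dose 4 (195 mg at t=3 h): 195·exp(−0.03466·3) = 175.744 mg/L
Dose 5 (70 mg at t=4 h): 70·exp(−0.03466·2) = 65.312 mg/L
Dose 6 (15 mg at t=5 h): 15·exp(−0.03466·1) = 14.489 mg/L
C(6) = 345.207 + 369.994 + 100.113 + 175.744 + 65.312 + 14.489 = 1070.860 mg/L

1070.860 mg/L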